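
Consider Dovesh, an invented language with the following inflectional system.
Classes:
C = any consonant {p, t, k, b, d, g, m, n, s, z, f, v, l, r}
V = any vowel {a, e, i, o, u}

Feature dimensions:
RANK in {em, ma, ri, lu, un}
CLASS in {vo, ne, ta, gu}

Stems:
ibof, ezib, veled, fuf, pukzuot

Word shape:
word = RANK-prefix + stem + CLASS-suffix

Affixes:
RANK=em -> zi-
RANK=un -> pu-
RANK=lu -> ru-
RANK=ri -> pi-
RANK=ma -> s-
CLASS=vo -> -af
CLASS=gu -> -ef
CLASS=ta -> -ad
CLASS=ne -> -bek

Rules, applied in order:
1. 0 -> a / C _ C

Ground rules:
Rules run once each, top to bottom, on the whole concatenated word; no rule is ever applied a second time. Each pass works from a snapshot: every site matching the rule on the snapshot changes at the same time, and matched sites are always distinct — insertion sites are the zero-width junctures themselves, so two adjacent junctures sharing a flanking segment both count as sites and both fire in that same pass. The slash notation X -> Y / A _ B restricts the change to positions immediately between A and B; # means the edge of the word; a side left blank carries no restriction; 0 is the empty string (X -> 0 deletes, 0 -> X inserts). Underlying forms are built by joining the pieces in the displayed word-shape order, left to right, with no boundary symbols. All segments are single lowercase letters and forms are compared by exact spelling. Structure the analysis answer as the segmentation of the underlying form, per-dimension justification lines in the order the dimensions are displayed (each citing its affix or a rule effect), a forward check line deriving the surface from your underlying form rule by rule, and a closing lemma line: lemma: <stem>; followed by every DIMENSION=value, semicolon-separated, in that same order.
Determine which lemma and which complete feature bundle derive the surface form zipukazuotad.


underlying: zi-pukzuot-ad
RANK=em - signalled by the affix zi-
CLASS=ta - signalled by the affix -ad
check: zipukzuotad -> zipukazuotad
lemma: pukzuot; RANK=em; CLASS=ta


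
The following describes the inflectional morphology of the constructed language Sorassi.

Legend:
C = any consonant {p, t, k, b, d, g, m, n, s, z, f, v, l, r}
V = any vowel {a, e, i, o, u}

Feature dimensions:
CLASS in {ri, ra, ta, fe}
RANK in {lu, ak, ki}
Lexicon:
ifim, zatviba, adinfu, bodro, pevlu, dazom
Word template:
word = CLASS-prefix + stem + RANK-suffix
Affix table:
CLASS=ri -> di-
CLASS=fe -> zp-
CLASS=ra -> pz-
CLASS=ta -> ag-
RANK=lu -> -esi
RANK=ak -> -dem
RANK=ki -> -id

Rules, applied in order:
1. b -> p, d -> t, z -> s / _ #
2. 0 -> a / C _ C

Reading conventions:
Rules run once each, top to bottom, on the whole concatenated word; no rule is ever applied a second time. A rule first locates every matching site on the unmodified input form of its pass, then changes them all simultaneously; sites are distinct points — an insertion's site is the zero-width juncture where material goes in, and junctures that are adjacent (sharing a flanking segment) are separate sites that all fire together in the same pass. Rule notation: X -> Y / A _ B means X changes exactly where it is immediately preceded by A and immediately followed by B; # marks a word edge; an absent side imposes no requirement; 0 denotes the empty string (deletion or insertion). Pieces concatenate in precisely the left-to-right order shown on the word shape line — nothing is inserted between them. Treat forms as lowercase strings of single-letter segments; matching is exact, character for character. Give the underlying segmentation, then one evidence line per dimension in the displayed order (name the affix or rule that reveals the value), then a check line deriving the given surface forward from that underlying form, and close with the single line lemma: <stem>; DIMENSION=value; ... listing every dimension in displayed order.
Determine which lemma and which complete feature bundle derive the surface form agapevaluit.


underlying: ag-pevlu-id
CLASS=ta - signalled by the affix ag-
RANK=ki - signalled by the affix -id
check: agpevluid -> agpevluit -> agapevaluit
lemma: pevlu; CLASS=ta; RANK=ki


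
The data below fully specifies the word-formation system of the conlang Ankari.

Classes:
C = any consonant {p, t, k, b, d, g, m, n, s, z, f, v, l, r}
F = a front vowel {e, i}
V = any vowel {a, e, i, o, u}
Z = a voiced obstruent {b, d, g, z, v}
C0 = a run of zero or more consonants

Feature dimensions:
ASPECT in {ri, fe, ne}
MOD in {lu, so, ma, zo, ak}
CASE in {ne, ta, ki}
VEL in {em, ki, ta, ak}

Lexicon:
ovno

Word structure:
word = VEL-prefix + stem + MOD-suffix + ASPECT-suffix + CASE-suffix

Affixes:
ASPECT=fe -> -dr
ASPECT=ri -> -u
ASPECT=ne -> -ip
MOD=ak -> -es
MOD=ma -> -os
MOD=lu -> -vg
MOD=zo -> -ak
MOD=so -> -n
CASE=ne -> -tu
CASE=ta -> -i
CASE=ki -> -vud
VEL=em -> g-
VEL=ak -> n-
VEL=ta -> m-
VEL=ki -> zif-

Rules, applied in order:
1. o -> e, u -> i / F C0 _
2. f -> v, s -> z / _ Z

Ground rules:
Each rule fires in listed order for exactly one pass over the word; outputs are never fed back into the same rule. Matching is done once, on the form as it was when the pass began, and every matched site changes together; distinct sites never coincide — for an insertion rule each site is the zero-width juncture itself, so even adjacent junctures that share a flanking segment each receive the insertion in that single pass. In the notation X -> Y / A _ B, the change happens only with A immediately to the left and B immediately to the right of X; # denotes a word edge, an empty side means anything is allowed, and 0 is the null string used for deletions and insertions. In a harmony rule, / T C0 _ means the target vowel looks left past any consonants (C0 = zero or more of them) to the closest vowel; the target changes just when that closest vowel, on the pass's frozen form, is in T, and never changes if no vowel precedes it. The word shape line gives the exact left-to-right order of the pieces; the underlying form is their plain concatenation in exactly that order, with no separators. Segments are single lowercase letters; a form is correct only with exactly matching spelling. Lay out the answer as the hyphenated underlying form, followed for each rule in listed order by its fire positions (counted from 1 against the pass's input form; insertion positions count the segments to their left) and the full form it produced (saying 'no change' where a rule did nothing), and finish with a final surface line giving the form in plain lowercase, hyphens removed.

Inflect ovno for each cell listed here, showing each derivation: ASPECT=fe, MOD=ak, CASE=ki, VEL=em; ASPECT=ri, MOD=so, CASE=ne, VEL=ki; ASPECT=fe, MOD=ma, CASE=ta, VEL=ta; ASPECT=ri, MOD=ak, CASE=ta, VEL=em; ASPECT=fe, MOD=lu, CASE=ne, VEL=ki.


cell ASPECT=fe, MOD=ak, CASE=ki, VEL=em:
underlying: g-ovno-es-dr-vud
1. o -> e, u -> i / F C0 _: fires at position(s) 11: govnoesdrvid
2. f -> v, s -> z / _ Z: fires at position(s) 7: govnoezdrvid
surface: govnoezdrvid

cell ASPECT=ri, MOD=so, CASE=ne, VEL=ki:
underlying: zif-ovno-n-u-tu
1. o -> e, u -> i / F C0 _: fires at position(s) 4: zifevnonutu
2. f -> v, s -> z / _ Z: no change
surface: zifevnonutu

cell ASPECT=fe, MOD=ma, CASE=ta, VEL=ta:
underlying: m-ovno-os-dr-i
1. o -> e, u -> i / F C0 _: no change
2. f -> v, s -> z / _ Z: fires at position(s) 7: movnoozdri
surface: movnoozdri

cell ASPECT=ri, MOD=ak, CASE=ta, VEL=em:
underlying: g-ovno-es-u-i
1. o -> e, u -> i / F C0 _: fires at position(s) 8: govnoesii
2. f -> v, s -> z / _ Z: no change
surface: govnoesii

cell ASPECT=fe, MOD=lu, CASE=ne, VEL=ki:
underlying: zif-ovno-vg-dr-tu
1. o -> e, u -> i / F C0 _: fires at position(s) 4: zifevnovgdrtu
2. f -> v, s -> z / _ Z: no change
surface: zifevnovgdrtu


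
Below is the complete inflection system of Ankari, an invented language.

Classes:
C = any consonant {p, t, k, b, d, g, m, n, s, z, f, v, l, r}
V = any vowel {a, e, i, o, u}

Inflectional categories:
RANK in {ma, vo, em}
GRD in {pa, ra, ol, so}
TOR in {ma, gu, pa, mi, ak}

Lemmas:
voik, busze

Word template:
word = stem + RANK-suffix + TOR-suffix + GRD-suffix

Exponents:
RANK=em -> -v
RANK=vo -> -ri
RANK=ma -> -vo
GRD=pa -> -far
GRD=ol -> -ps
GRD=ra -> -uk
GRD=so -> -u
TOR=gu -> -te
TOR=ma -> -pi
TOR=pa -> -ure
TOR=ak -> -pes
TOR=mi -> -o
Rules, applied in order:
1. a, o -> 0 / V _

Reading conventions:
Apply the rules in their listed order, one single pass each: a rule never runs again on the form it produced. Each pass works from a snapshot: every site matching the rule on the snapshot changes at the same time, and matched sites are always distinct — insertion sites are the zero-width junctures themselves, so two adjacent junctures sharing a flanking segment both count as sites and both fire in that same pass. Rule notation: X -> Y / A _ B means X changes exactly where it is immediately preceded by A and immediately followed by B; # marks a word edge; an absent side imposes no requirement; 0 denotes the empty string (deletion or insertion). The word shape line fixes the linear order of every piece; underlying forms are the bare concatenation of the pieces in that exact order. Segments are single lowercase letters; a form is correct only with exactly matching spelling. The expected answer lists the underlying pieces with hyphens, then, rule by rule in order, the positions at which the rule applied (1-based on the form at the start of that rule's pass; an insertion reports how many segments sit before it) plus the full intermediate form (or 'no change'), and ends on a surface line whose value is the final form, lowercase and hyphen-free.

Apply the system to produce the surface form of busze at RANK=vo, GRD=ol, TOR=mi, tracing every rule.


underlying: busze-ri-o-ps
1. a, o -> 0 / V _: fires at position(s) 8: buszerips
surface: buszerips


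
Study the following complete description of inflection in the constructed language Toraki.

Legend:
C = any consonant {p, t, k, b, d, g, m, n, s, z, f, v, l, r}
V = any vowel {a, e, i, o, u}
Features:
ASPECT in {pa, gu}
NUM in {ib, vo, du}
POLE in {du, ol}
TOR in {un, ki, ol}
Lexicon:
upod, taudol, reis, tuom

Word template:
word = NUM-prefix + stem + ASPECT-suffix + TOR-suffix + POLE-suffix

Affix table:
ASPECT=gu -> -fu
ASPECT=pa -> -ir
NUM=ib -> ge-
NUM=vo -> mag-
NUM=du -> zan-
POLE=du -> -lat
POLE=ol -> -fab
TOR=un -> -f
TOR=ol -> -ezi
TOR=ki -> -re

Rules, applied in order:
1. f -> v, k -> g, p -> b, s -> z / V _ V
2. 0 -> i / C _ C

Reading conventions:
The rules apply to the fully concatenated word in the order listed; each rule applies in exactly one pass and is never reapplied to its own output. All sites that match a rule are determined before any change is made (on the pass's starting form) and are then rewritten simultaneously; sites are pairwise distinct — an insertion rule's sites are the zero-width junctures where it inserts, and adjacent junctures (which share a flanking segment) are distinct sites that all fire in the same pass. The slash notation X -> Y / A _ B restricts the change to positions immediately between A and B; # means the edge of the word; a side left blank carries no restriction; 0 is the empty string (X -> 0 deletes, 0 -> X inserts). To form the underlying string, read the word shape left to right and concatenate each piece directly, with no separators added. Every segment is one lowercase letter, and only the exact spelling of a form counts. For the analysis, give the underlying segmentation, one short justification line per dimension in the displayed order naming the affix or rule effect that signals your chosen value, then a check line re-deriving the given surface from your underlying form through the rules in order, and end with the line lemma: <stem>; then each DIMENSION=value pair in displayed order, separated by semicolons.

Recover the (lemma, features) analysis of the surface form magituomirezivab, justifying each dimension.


underlying: mag-tuom-ir-ezi-fab
ASPECT=pa - signalled by the affix -ir
NUM=vo - signalled by the affix mag-
POLE=ol - signalled by the affix -fab
TOR=ol - signalled by the affix -ezi
check: magtuomirezifab -> magtuomirezivab -> magituomirezivab
lemma: tuom; ASPECT=pa; NUM=vo; POLE=ol; TOR=ol


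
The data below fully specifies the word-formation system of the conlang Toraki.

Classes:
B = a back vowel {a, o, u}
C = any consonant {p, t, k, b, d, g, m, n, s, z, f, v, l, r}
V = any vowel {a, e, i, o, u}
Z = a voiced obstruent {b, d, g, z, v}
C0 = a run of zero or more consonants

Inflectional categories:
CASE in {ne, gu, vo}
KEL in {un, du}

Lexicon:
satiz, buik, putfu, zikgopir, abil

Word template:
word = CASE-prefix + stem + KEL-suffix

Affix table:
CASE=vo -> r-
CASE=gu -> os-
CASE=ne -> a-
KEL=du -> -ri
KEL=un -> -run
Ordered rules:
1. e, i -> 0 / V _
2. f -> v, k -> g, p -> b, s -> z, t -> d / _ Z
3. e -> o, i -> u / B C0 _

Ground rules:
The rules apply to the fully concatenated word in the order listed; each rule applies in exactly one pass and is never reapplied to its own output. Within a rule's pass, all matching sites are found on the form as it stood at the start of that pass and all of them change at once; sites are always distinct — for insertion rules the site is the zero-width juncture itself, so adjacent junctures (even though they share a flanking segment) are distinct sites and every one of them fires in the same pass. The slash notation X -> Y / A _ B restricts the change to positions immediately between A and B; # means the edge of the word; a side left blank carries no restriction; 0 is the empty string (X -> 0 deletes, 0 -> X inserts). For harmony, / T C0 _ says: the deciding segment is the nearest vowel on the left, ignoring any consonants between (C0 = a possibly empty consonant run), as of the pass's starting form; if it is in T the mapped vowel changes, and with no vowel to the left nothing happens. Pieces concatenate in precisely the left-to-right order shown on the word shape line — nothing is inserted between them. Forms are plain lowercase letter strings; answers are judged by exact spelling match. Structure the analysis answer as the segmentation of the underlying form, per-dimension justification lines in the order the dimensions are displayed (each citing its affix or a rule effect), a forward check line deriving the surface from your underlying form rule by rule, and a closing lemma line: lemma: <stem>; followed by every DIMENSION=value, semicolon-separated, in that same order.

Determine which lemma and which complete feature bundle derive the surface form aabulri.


underlying: a-abil-ri
CASE=ne - signalled by the affix a-
KEL=du - signalled by the affix -ri
check: aabilri -> aabilri -> aabilri -> aabulri
lemma: abil; CASE=ne; KEL=du


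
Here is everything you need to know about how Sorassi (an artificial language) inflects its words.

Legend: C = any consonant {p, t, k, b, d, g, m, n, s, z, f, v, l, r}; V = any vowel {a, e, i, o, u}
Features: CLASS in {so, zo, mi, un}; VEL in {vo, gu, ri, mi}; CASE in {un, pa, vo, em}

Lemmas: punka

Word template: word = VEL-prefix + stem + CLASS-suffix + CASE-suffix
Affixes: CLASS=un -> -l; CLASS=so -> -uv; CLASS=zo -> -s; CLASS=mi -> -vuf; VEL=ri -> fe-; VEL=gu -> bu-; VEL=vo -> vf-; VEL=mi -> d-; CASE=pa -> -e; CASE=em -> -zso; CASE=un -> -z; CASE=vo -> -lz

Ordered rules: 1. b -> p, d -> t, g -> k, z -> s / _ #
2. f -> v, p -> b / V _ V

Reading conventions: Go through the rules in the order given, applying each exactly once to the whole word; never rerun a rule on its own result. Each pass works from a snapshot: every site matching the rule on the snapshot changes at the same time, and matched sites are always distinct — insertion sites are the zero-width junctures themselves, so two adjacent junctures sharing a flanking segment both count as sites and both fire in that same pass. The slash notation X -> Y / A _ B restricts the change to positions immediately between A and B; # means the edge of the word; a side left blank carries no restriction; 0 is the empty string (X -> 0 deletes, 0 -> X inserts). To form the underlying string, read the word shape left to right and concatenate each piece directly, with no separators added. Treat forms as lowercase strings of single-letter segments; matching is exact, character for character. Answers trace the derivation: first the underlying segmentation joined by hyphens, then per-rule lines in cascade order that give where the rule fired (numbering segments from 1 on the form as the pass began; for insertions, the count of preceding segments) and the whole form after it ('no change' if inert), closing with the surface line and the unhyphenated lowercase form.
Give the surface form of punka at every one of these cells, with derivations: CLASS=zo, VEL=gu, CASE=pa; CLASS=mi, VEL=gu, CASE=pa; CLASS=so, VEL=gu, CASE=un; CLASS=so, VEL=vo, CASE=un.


cell CLASS=zo, VEL=gu, CASE=pa:
underlying: bu-punka-s-e
1. b -> p, d -> t, g -> k, z -> s / _ #: no change
2. f -> v, p -> b / V _ V: fires at position(s) 3: bubunkase
surface: bubunkase

cell CLASS=mi, VEL=gu, CASE=pa:
underlying: bu-punka-vuf-e
1. b -> p, d -> t, g -> k, z -> s / _ #: no change
2. f -> v, p -> b / V _ V: fires at position(s) 3, 10: bubunkavuve
surface: bubunkavuve

cell CLASS=so, VEL=gu, CASE=un:
underlying: bu-punka-uv-z
1. b -> p, d -> t, g -> k, z -> s / _ #: fires at position(s) 10: bupunkauvs
2. f -> v, p -> b / V _ V: fires at position(s) 3: bubunkauvs
surface: bubunkauvs

cell CLASS=so, VEL=vo, CASE=un:
underlying: vf-punka-uv-z
1. b -> p, d -> t, g -> k, z -> s / _ #: fires at position(s) 10: vfpunkauvs
2. f -> v, p -> b / V _ V: no change
surface: vfpunkauvs


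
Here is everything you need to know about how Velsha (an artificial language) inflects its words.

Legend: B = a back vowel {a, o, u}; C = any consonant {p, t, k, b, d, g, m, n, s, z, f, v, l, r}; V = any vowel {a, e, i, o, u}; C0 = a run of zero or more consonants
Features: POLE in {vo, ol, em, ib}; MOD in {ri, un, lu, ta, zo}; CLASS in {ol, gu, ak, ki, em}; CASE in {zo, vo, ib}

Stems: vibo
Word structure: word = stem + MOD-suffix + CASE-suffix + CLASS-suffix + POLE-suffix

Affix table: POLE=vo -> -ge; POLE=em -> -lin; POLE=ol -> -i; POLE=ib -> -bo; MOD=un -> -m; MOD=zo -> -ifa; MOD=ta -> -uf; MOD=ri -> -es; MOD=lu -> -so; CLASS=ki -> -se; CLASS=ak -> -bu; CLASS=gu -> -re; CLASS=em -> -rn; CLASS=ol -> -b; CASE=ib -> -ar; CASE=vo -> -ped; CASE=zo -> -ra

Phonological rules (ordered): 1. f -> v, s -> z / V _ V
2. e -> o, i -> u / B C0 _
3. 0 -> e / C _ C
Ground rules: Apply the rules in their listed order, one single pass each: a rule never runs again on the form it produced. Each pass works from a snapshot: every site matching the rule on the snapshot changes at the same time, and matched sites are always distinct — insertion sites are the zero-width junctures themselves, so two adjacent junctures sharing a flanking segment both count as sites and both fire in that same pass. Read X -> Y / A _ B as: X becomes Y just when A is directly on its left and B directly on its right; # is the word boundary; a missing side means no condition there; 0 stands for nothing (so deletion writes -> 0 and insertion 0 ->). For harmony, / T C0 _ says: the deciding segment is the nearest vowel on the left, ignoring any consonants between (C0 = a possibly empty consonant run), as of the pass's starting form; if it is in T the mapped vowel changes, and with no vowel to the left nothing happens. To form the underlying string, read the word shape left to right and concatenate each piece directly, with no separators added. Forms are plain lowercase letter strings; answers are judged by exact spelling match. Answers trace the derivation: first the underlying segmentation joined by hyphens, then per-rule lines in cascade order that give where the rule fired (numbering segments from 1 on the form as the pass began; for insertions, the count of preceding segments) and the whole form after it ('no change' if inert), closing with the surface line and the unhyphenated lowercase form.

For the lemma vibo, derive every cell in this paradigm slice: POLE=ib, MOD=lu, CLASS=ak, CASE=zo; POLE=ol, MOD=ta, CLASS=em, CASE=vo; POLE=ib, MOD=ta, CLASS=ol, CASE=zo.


cell POLE=ib, MOD=lu, CLASS=ak, CASE=zo:
underlying: vibo-so-ra-bu-bo
1. f -> v, s -> z / V _ V: fires at position(s) 5: vibozorabubo
2. e -> o, i -> u / B C0 _: no change
3. 0 -> e / C _ C: no change
surface: vibozorabubo

cell POLE=ol, MOD=ta, CLASS=em, CASE=vo:
underlying: vibo-uf-ped-rn-i
1. f -> v, s -> z / V _ V: no change
2. e -> o, i -> u / B C0 _: fires at position(s) 8: viboufpodrni
3. 0 -> e / C _ C: inserts after position(s) 6, 9, 10: viboufepodereni
surface: viboufepodereni

cell POLE=ib, MOD=ta, CLASS=ol, CASE=zo:
underlying: vibo-uf-ra-b-bo
1. f -> v, s -> z / V _ V: no change
2. e -> o, i -> u / B C0 _: no change
3. 0 -> e / C _ C: inserts after position(s) 6, 9: vibouferabebo
surface: vibouferabebo


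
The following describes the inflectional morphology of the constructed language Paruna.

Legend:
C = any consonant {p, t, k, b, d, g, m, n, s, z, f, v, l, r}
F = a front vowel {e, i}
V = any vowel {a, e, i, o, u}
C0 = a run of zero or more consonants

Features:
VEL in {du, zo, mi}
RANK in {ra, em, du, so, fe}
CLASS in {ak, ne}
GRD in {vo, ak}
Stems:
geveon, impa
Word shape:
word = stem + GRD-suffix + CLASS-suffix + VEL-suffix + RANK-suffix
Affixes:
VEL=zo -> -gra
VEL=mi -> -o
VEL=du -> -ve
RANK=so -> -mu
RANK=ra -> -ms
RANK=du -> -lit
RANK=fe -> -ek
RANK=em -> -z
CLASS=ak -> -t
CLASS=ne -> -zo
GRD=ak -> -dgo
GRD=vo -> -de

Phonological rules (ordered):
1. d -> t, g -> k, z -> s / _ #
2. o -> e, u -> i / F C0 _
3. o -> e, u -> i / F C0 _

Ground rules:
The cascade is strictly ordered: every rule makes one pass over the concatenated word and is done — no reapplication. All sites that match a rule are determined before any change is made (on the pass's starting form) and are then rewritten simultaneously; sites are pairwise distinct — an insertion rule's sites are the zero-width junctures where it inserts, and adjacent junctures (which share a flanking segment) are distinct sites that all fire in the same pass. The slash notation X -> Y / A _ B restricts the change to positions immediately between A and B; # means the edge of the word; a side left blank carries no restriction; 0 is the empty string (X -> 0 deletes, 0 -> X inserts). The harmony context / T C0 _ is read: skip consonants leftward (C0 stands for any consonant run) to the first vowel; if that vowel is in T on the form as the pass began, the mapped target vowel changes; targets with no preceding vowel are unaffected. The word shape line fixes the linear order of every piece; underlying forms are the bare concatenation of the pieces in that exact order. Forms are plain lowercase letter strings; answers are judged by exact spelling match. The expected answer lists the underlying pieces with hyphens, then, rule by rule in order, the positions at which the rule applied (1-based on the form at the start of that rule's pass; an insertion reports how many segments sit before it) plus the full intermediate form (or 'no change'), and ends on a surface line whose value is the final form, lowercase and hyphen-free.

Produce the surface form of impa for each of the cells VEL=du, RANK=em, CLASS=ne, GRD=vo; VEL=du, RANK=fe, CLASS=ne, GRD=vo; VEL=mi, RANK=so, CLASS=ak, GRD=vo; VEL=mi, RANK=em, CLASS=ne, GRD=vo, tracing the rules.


cell VEL=du, RANK=em, CLASS=ne, GRD=vo:
underlying: impa-de-zo-ve-z
1. d -> t, g -> k, z -> s / _ #: fires at position(s) 11: impadezoves
2. o -> e, u -> i / F C0 _: fires at position(s) 8: impadezeves
3. o -> e, u -> i / F C0 _: no change
surface: impadezeves

cell VEL=du, RANK=fe, CLASS=ne, GRD=vo:
underlying: impa-de-zo-ve-ek
1. d -> t, g -> k, z -> s / _ #: no change
2. o -> e, u -> i / F C0 _: fires at position(s) 8: impadezeveek
3. o -> e, u -> i / F C0 _: no change
surface: impadezeveek

cell VEL=mi, RANK=so, CLASS=ak, GRD=vo:
underlying: impa-de-t-o-mu
1. d -> t, g -> k, z -> s / _ #: no change
2. o -> e, u -> i / F C0 _: fires at position(s) 8: impadetemu
3. o -> e, u -> i / F C0 _: fires at position(s) 10: impadetemi
surface: impadetemi

cell VEL=mi, RANK=em, CLASS=ne, GRD=vo:
underlying: impa-de-zo-o-z
1. d -> t, g -> k, z -> s / _ #: fires at position(s) 10: impadezoos
2. o -> e, u -> i / F C0 _: fires at position(s) 8: impadezeos
3. o -> e, u -> i / F C0 _: fires at position(s) 9: impadezees
surface: impadezees


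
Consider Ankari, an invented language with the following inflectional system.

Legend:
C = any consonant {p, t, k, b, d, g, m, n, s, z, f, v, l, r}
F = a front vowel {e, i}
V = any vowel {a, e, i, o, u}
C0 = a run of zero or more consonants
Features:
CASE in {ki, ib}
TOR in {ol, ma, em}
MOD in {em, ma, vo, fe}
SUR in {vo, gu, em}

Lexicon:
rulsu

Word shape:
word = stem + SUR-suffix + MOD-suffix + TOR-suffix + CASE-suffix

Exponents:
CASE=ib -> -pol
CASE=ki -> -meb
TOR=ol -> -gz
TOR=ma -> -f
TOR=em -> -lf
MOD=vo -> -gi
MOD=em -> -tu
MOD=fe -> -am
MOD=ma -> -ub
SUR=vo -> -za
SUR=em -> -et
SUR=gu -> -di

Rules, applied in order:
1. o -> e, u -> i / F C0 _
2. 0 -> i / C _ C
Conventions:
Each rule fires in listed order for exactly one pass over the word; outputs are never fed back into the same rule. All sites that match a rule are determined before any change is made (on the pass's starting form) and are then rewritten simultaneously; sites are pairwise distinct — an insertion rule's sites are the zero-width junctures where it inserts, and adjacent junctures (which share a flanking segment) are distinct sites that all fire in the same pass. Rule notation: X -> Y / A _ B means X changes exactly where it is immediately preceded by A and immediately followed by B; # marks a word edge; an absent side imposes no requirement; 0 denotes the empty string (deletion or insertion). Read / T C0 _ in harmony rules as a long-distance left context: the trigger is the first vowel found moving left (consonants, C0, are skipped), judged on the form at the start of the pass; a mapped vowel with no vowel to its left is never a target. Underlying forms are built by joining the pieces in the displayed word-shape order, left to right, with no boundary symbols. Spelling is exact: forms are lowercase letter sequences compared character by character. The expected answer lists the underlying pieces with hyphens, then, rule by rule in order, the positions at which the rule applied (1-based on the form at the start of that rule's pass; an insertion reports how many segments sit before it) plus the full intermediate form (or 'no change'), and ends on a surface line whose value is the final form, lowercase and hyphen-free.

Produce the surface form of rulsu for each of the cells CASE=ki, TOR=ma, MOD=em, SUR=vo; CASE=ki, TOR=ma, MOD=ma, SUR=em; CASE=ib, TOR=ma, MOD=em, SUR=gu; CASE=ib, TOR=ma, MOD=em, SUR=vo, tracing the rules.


cell CASE=ki, TOR=ma, MOD=em, SUR=vo:
underlying: rulsu-za-tu-f-meb
1. o -> e, u -> i / F C0 _: no change
2. 0 -> i / C _ C: inserts after position(s) 3, 10: rulisuzatufimeb
surface: rulisuzatufimeb

cell CASE=ki, TOR=ma, MOD=ma, SUR=em:
underlying: rulsu-et-ub-f-meb
1. o -> e, u -> i / F C0 _: fires at position(s) 8: rulsuetibfmeb
2. 0 -> i / C _ C: inserts after position(s) 3, 9, 10: rulisuetibifimeb
surface: rulisuetibifimeb

cell CASE=ib, TOR=ma, MOD=em, SUR=gu:
underlying: rulsu-di-tu-f-pol
1. o -> e, u -> i / F C0 _: fires at position(s) 9: rulsuditifpol
2. 0 -> i / C _ C: inserts after position(s) 3, 10: rulisuditifipol
surface: rulisuditifipol

cell CASE=ib, TOR=ma, MOD=em, SUR=vo:
underlying: rulsu-za-tu-f-pol
1. o -> e, u -> i / F C0 _: no change
2. 0 -> i / C _ C: inserts after position(s) 3, 10: rulisuzatufipol
surface: rulisuzatufipol


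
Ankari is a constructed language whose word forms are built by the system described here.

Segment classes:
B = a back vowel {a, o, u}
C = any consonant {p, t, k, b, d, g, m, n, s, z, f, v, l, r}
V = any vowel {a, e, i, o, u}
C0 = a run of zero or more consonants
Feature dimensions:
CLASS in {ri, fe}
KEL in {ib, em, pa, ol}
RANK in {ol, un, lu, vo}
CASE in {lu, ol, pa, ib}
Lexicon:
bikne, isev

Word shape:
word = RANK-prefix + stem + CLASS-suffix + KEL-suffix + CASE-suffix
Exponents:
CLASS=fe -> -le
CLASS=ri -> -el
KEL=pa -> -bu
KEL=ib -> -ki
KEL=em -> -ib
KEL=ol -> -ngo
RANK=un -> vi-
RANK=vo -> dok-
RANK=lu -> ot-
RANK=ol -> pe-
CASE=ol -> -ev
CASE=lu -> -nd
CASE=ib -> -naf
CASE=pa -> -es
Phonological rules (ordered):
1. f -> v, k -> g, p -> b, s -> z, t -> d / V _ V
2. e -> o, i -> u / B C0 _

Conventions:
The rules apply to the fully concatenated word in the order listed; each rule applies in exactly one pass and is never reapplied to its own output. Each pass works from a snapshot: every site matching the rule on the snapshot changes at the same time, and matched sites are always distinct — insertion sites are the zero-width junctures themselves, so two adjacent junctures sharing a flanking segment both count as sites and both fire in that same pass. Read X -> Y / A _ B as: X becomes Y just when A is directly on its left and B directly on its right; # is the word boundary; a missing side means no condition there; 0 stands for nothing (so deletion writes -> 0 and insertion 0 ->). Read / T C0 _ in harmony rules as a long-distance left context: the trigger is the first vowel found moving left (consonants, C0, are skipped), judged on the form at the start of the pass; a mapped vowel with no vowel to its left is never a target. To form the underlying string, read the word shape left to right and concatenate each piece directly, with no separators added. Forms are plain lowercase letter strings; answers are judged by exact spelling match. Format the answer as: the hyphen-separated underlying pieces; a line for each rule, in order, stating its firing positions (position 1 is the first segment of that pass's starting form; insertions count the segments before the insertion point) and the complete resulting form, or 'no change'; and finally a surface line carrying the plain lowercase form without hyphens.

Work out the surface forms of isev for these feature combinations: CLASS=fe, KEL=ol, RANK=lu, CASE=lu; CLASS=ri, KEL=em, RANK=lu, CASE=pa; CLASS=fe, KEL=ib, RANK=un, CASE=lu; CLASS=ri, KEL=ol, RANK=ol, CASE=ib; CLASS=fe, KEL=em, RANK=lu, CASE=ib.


cell CLASS=fe, KEL=ol, RANK=lu, CASE=lu:
underlying: ot-isev-le-ngo-nd
1. f -> v, k -> g, p -> b, s -> z, t -> d / V _ V: fires at position(s) 2, 4: odizevlengond
2. e -> o, i -> u / B C0 _: fires at position(s) 3: oduzevlengond
surface: oduzevlengond

cell CLASS=ri, KEL=em, RANK=lu, CASE=pa:
underlying: ot-isev-el-ib-es
1. f -> v, k -> g, p -> b, s -> z, t -> d / V _ V: fires at position(s) 2, 4: odizevelibes
2. e -> o, i -> u / B C0 _: fires at position(s) 3: oduzevelibes
surface: oduzevelibes

cell CLASS=fe, KEL=ib, RANK=un, CASE=lu:
underlying: vi-isev-le-ki-nd
1. f -> v, k -> g, p -> b, s -> z, t -> d / V _ V: fires at position(s) 4, 9: viizevlegind
2. e -> o, i -> u / B C0 _: no change
surface: viizevlegind

cell CLASS=ri, KEL=ol, RANK=ol, CASE=ib:
underlying: pe-isev-el-ngo-naf
1. f -> v, k -> g, p -> b, s -> z, t -> d / V _ V: fires at position(s) 4: peizevelngonaf
2. e -> o, i -> u / B C0 _: no change
surface: peizevelngonaf

cell CLASS=fe, KEL=em, RANK=lu, CASE=ib:
underlying: ot-isev-le-ib-naf
1. f -> v, k -> g, p -> b, s -> z, t -> d / V _ V: fires at position(s) 2, 4: odizevleibnaf
2. e -> o, i -> u / B C0 _: fires at position(s) 3: oduzevleibnaf
surface: oduzevleibnaf


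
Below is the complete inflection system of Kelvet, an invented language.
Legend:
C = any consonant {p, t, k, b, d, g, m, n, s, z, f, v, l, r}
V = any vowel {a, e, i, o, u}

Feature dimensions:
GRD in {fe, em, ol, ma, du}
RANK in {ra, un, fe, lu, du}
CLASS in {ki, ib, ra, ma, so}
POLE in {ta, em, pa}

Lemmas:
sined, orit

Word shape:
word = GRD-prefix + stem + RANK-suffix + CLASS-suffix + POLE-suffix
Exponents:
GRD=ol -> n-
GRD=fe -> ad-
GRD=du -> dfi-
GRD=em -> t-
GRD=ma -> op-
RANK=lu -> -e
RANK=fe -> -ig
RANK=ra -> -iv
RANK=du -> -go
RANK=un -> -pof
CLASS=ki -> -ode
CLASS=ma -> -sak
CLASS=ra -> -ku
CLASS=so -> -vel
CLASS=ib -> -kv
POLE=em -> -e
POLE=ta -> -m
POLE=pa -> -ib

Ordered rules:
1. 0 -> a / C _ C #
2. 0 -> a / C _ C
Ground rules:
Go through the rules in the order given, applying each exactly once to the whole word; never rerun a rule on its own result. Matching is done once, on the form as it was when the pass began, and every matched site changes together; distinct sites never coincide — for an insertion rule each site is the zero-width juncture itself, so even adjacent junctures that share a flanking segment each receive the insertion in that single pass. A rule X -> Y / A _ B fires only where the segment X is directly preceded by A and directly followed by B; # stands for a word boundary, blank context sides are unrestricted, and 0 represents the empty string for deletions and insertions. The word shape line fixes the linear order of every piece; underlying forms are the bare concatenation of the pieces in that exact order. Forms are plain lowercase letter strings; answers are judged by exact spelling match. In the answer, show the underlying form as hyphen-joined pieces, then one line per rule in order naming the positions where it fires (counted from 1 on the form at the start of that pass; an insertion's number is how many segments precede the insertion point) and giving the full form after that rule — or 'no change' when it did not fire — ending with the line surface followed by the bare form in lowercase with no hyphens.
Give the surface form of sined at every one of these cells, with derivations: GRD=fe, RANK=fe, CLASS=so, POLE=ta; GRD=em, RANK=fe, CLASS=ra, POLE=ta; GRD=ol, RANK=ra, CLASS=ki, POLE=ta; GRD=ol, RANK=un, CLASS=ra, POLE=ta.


cell GRD=fe, RANK=fe, CLASS=so, POLE=ta:
underlying: ad-sined-ig-vel-m
1. 0 -> a / C _ C #: inserts after position(s) 12: adsinedigvelam
2. 0 -> a / C _ C: inserts after position(s) 2, 9: adasinedigavelam
surface: adasinedigavelam

cell GRD=em, RANK=fe, CLASS=ra, POLE=ta:
underlying: t-sined-ig-ku-m
1. 0 -> a / C _ C #: no change
2. 0 -> a / C _ C: inserts after position(s) 1, 8: tasinedigakum
surface: tasinedigakum

cell GRD=ol, RANK=ra, CLASS=ki, POLE=ta:
underlying: n-sined-iv-ode-m
1. 0 -> a / C _ C #: no change
2. 0 -> a / C _ C: inserts after position(s) 1: nasinedivodem
surface: nasinedivodem

cell GRD=ol, RANK=un, CLASS=ra, POLE=ta:
underlying: n-sined-pof-ku-m
1. 0 -> a / C _ C #: no change
2. 0 -> a / C _ C: inserts after position(s) 1, 6, 9: nasinedapofakum
surface: nasinedapofakum


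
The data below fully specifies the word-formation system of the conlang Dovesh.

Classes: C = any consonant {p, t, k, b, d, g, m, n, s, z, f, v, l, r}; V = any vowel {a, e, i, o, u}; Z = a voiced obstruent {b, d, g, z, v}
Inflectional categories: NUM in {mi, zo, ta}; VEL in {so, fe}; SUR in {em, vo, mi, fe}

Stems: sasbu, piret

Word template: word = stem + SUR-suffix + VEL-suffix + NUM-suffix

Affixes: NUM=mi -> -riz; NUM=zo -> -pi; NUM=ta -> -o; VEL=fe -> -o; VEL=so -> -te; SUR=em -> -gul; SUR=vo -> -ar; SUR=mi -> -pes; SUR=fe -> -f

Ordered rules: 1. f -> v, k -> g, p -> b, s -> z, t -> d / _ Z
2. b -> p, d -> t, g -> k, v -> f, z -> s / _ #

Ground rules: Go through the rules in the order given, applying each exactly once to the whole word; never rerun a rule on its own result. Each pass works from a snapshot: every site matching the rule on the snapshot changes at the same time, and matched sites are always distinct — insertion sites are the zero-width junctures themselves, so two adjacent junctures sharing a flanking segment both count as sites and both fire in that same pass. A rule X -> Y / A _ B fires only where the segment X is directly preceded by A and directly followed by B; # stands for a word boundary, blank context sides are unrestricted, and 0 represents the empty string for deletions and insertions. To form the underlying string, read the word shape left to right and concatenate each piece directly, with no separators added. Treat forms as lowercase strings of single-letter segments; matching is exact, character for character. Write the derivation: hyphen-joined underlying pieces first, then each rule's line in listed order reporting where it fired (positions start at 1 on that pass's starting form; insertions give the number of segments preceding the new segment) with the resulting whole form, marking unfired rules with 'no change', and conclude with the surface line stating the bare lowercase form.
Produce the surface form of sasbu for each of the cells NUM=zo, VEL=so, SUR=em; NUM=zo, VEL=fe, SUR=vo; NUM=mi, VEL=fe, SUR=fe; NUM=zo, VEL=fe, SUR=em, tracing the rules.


cell NUM=zo, VEL=so, SUR=em:
underlying: sasbu-gul-te-pi
1. f -> v, k -> g, p -> b, s -> z, t -> d / _ Z: fires at position(s) 3: sazbugultepi
2. b -> p, d -> t, g -> k, v -> f, z -> s / _ #: no change
surface: sazbugultepi

cell NUM=zo, VEL=fe, SUR=vo:
underlying: sasbu-ar-o-pi
1. f -> v, k -> g, p -> b, s -> z, t -> d / _ Z: fires at position(s) 3: sazbuaropi
2. b -> p, d -> t, g -> k, v -> f, z -> s / _ #: no change
surface: sazbuaropi

cell NUM=mi, VEL=fe, SUR=fe:
underlying: sasbu-f-o-riz
1. f -> v, k -> g, p -> b, s -> z, t -> d / _ Z: fires at position(s) 3: sazbuforiz
2. b -> p, d -> t, g -> k, v -> f, z -> s / _ #: fires at position(s) 10: sazbuforis
surface: sazbuforis

cell NUM=zo, VEL=fe, SUR=em:
underlying: sasbu-gul-o-pi
1. f -> v, k -> g, p -> b, s -> z, t -> d / _ Z: fires at position(s) 3: sazbugulopi
2. b -> p, d -> t, g -> k, v -> f, z -> s / _ #: no change
surface: sazbugulopi


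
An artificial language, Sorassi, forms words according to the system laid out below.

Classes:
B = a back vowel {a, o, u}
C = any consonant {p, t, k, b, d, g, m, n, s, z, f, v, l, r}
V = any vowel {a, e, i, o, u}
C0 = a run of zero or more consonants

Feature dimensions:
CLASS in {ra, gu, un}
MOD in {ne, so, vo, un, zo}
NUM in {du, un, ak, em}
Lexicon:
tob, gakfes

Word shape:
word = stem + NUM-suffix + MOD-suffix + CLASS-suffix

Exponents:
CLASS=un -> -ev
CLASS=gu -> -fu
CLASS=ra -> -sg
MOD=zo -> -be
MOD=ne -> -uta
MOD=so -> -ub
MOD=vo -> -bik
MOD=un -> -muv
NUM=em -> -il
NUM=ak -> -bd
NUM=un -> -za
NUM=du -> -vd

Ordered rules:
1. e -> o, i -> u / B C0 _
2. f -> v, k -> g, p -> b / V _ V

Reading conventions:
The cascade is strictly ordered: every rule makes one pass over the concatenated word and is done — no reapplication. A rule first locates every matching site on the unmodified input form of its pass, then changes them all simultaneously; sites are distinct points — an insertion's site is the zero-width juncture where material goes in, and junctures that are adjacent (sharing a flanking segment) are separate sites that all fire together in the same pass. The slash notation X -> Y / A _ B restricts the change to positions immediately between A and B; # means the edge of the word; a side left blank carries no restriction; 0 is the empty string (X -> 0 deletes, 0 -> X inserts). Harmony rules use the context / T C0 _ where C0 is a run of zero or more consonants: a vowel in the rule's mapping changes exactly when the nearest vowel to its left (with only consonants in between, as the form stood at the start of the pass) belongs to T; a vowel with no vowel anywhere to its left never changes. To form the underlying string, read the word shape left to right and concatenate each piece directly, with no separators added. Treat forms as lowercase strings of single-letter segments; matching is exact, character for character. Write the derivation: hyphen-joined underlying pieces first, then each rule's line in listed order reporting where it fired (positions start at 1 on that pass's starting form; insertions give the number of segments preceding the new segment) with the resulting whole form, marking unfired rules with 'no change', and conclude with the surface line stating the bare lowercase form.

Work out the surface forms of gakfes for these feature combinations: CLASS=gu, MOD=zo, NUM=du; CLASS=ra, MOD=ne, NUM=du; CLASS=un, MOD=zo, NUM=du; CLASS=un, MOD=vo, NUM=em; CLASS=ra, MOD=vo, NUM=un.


cell CLASS=gu, MOD=zo, NUM=du:
underlying: gakfes-vd-be-fu
1. e -> o, i -> u / B C0 _: fires at position(s) 5: gakfosvdbefu
2. f -> v, k -> g, p -> b / V _ V: fires at position(s) 11: gakfosvdbevu
surface: gakfosvdbevu

cell CLASS=ra, MOD=ne, NUM=du:
underlying: gakfes-vd-uta-sg
1. e -> o, i -> u / B C0 _: fires at position(s) 5: gakfosvdutasg
2. f -> v, k -> g, p -> b / V _ V: no change
surface: gakfosvdutasg

cell CLASS=un, MOD=zo, NUM=du:
underlying: gakfes-vd-be-ev
1. e -> o, i -> u / B C0 _: fires at position(s) 5: gakfosvdbeev
2. f -> v, k -> g, p -> b / V _ V: no change
surface: gakfosvdbeev

cell CLASS=un, MOD=vo, NUM=em:
underlying: gakfes-il-bik-ev
1. e -> o, i -> u / B C0 _: fires at position(s) 5: gakfosilbikev
2. f -> v, k -> g, p -> b / V _ V: fires at position(s) 11: gakfosilbigev
surface: gakfosilbigev

cell CLASS=ra, MOD=vo, NUM=un:
underlying: gakfes-za-bik-sg
1. e -> o, i -> u / B C0 _: fires at position(s) 5, 10: gakfoszabuksg
2. f -> v, k -> g, p -> b / V _ V: no change
surface: gakfoszabuksg
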